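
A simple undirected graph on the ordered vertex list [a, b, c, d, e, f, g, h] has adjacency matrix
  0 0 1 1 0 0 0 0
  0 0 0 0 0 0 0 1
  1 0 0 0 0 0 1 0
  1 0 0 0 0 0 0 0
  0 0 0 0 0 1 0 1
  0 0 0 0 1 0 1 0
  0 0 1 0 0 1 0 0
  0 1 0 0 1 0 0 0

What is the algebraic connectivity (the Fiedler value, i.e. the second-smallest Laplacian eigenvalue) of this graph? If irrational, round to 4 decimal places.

0.1522

Reading degrees in the order [a, b, c, d, e, f, g, h] gives [2, 1, 2, 1, 2, 2, 2, 2]; set D = diag(2, 1, 2, 1, 2, 2, 2, 2) and form L = D - A. Computing the eigenvalues of L and sorting gives [0, 0.1522, 0.5858, 1.2346, 2, 2.7654, 3.4142, 3.8478]. The Fiedler value lambda_2 = 0.1522 is strictly positive, so the graph is connected. There is one zero in the spectrum, matching the 1 component.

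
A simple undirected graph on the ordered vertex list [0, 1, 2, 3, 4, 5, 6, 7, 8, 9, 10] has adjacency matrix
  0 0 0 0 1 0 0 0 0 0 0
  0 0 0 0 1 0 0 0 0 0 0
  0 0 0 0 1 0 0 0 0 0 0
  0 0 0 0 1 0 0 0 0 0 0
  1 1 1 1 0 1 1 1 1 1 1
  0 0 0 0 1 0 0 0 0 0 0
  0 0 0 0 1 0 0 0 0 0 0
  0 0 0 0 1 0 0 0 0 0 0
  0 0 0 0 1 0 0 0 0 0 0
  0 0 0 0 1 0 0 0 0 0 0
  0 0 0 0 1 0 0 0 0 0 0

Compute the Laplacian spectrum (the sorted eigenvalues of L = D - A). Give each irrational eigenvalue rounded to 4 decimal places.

[0, 1, 1, 1, 1, 1, 1, 1, 1, 1, 11]

Each diagonal entry of L is the vertex degree and each off-diagonal entry is -1 where an edge is present, 0 otherwise; in the order [0, 1, 2, 3, 4, 5, 6, 7, 8, 9, 10] the diagonal is [1, 1, 1, 1, 10, 1, 1, 1, 1, 1, 1]. Since every row of L sums to 0, the all-ones vector is in the kernel and 0 is an eigenvalue. The single zero eigenvalue shows the graph is connected. There is one zero in the spectrum, matching the 1 component. The largest eigenvalue, 11, is at most the vertex count 11.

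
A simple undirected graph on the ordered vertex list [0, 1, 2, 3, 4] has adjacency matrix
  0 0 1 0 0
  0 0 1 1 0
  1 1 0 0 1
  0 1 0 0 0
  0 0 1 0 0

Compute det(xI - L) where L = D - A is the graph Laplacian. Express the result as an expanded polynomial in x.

x^5 - 8x^4 + 20x^3 - 18x^2 + 5x

Reading degrees in the order [0, 1, 2, 3, 4] gives [1, 2, 3, 1, 1]; set D = diag(1, 2, 3, 1, 1) and form L = D - A. L has integer entries, so p(x) = det(xI - L) has integer coefficients. Expanding the determinant yields x^5 - 8x^4 + 20x^3 - 18x^2 + 5x. The constant term is 0 because L is singular (the all-ones vector lies in its kernel).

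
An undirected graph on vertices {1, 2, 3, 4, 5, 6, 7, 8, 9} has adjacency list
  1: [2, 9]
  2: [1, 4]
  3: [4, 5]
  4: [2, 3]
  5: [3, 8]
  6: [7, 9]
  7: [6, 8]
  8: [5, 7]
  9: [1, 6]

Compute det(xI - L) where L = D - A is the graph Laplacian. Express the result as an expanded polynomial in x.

Each diagonal entry of L is the vertex degree and each off-diagonal entry is -1 where an edge is present, 0 otherwise; in the order [1, 2, 3, 4, 5, 6, 7, 8, 9] the diagonal is [2, 2, 2, 2, 2, 2, 2, 2, 2]. L has integer entries, so p(x) = det(xI - L) has integer coefficients. Expanding the determinant yields x^9 - 18x^8 + 135x^7 - 546x^6 + 1287x^5 - 1782x^4 + 1386x^3 - 540x^2 + 81x. The constant term is 0 because L is singular (the all-ones vector lies in its kernel). The eigenvalues sum to 18, which equals trace(L) = 2|E|.

x^9 - 18x^8 + 135x^7 - 546x^6 + 1287x^5 - 1782x^4 + 1386x^3 - 540x^2 + 81x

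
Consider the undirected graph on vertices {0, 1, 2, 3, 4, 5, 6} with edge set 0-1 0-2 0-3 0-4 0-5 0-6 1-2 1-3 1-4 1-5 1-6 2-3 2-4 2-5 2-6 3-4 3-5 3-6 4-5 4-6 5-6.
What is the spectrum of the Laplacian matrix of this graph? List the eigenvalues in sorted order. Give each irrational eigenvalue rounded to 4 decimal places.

Reading degrees in the order [0, 1, 2, 3, 4, 5, 6] gives [6, 6, 6, 6, 6, 6, 6]; set D = diag(6, 6, 6, 6, 6, 6, 6) and form L = D - A. Since every row of L sums to 0, the all-ones vector is in the kernel and 0 is an eigenvalue. The single zero eigenvalue shows the graph is connected. The eigenvalues sum to 42, which equals trace(L) = 2|E|. There is one zero in the spectrum, matching the 1 component.

[0, 7, 7, 7, 7, 7, 7]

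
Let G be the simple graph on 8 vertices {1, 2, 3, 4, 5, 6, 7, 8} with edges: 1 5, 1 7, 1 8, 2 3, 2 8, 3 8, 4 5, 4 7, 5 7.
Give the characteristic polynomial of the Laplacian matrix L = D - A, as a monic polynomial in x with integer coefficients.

Reading degrees in the order [1, 2, 3, 4, 5, 6, 7, 8] gives [3, 2, 2, 2, 3, 0, 3, 3]; set D = diag(3, 2, 2, 2, 3, 0, 3, 3) and form L = D - A. Computing det(xI - L) by cofactor expansion (or equivalently via sum-over-permutations) gives x^8 - 18x^7 + 129x^6 - 464x^5 + 858x^4 - 722x^3 + 168x^2. The coefficient of x^7 equals -trace(L) = -18, matching the sum of degrees. The eigenvalues sum to 18, which equals trace(L) = 2|E|.

x^8 - 18x^7 + 129x^6 - 464x^5 + 858x^4 - 722x^3 + 168x^2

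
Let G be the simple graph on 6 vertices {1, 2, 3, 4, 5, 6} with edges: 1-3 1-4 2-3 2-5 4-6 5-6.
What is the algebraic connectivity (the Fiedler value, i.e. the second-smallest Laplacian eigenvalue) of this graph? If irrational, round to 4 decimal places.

Each diagonal entry of L is the vertex degree and each off-diagonal entry is -1 where an edge is present, 0 otherwise; in the order [1, 2, 3, 4, 5, 6] the diagonal is [2, 2, 2, 2, 2, 2]. The smallest Laplacian eigenvalue is always 0. The next one, lambda_2 = 1, measures how hard the graph is to disconnect: larger values mean better connectivity. The eigenvalues sum to 12, which equals trace(L) = 2|E|.

1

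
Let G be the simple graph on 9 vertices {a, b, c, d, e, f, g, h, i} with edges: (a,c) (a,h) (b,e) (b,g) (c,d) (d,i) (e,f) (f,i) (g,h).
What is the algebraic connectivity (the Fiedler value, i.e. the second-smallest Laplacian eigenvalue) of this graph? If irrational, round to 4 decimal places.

0.4679

With the vertex order [a, b, c, d, e, f, g, h, i], the degrees are [2, 2, 2, 2, 2, 2, 2, 2, 2], giving D = diag(2, 2, 2, 2, 2, 2, 2, 2, 2) and L = D - A. The sorted Laplacian eigenvalues are [0, 0.4679, 0.4679, 1.6527, 1.6527, 3, 3, 3.8794, 3.8794]; the algebraic connectivity is the second entry, 0.4679. By the matrix-tree theorem the graph has (1/9) * product of the nonzero eigenvalues = 9 spanning trees.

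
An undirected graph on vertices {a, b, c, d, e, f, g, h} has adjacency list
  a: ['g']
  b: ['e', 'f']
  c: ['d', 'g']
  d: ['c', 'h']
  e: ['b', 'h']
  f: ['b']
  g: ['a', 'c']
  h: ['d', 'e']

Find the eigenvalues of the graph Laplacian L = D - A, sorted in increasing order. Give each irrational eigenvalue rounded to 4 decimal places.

Each diagonal entry of L is the vertex degree and each off-diagonal entry is -1 where an edge is present, 0 otherwise; in the order [a, b, c, d, e, f, g, h] the diagonal is [1, 2, 2, 2, 2, 1, 2, 2]. Since every row of L sums to 0, the all-ones vector is in the kernel and 0 is an eigenvalue. The single zero eigenvalue shows the graph is connected. By the matrix-tree theorem the graph has (1/8) * product of the nonzero eigenvalues = 1 spanning tree. The eigenvalues sum to 14, which equals trace(L) = 2|E|.

[0, 0.1522, 0.5858, 1.2346, 2, 2.7654, 3.4142, 3.8478]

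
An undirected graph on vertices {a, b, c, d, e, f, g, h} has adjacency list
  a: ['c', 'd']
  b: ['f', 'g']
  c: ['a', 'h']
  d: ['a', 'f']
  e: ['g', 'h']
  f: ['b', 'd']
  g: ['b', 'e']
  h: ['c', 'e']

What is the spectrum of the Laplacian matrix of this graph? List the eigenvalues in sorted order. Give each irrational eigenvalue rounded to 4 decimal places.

Reading degrees in the order [a, b, c, d, e, f, g, h] gives [2, 2, 2, 2, 2, 2, 2, 2]; set D = diag(2, 2, 2, 2, 2, 2, 2, 2) and form L = D - A. Since every row of L sums to 0, the all-ones vector is in the kernel and 0 is an eigenvalue. The single zero eigenvalue shows the graph is connected. There is one zero in the spectrum, matching the 1 component.

[0, 0.5858, 0.5858, 2, 2, 3.4142, 3.4142, 4]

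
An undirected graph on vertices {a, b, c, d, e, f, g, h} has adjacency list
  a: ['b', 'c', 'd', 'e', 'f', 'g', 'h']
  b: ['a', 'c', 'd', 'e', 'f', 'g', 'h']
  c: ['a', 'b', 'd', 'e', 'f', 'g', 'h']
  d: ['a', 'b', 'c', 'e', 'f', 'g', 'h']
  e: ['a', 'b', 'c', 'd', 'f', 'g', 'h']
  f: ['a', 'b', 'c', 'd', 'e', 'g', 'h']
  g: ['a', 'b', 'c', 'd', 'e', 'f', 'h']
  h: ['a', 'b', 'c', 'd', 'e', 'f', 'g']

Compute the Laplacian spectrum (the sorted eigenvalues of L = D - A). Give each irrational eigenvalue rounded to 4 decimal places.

[0, 8, 8, 8, 8, 8, 8, 8]

Reading degrees in the order [a, b, c, d, e, f, g, h] gives [7, 7, 7, 7, 7, 7, 7, 7]; set D = diag(7, 7, 7, 7, 7, 7, 7, 7) and form L = D - A. Diagonalising L (or applying a numerical eigensolver to the 8x8 matrix) gives the spectrum above. The single zero eigenvalue shows the graph is connected. By the matrix-tree theorem the graph has (1/8) * product of the nonzero eigenvalues = 262144 spanning trees. There is one zero in the spectrum, matching the 1 component.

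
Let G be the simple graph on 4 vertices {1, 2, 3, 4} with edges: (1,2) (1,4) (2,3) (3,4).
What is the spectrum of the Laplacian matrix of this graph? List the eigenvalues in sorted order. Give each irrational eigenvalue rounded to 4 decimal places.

With the vertex order [1, 2, 3, 4], the degrees are [2, 2, 2, 2], giving D = diag(2, 2, 2, 2) and L = D - A. Since every row of L sums to 0, the all-ones vector is in the kernel and 0 is an eigenvalue. The single zero eigenvalue shows the graph is connected. The largest eigenvalue, 4, is at most the vertex count 4. The eigenvalues sum to 8, which equals trace(L) = 2|E|.

[0, 2, 2, 4]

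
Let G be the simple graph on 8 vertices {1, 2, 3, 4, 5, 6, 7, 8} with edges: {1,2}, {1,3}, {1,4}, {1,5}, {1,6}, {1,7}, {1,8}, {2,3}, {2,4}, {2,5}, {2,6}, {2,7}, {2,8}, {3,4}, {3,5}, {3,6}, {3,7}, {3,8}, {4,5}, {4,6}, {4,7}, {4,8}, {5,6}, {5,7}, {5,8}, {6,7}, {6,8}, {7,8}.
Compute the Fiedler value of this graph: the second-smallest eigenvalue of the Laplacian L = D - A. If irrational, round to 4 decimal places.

8

Reading degrees in the order [1, 2, 3, 4, 5, 6, 7, 8] gives [7, 7, 7, 7, 7, 7, 7, 7]; set D = diag(7, 7, 7, 7, 7, 7, 7, 7) and form L = D - A. Computing the eigenvalues of L and sorting gives [0, 8, 8, 8, 8, 8, 8, 8]. The Fiedler value lambda_2 = 8 is strictly positive, so the graph is connected. By the matrix-tree theorem the graph has (1/8) * product of the nonzero eigenvalues = 262144 spanning trees.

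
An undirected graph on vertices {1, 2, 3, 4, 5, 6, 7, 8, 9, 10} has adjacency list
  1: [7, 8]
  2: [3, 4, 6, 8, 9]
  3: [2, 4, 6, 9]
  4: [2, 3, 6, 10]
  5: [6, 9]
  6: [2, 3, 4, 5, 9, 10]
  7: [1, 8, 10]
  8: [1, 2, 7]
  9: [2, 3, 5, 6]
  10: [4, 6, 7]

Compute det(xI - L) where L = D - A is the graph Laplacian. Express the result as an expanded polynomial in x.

x^10 - 36x^9 + 558x^8 - 4870x^7 + 26253x^6 - 90096x^5 + 195143x^4 - 253888x^3 + 176099x^2 - 47440x

With the vertex order [1, 2, 3, 4, 5, 6, 7, 8, 9, 10], the degrees are [2, 5, 4, 4, 2, 6, 3, 3, 4, 3], giving D = diag(2, 5, 4, 4, 2, 6, 3, 3, 4, 3) and L = D - A. Computing det(xI - L) by cofactor expansion (or equivalently via sum-over-permutations) gives x^10 - 36x^9 + 558x^8 - 4870x^7 + 26253x^6 - 90096x^5 + 195143x^4 - 253888x^3 + 176099x^2 - 47440x. The coefficient of x^9 equals -trace(L) = -36, matching the sum of degrees.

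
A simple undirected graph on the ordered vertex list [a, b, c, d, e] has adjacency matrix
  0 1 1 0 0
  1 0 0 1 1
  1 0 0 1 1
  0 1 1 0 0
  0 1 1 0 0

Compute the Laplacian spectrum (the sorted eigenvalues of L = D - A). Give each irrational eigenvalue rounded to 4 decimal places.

Reading degrees in the order [a, b, c, d, e] gives [2, 3, 3, 2, 2]; set D = diag(2, 3, 3, 2, 2) and form L = D - A. The multiplicity of 0 as a Laplacian eigenvalue equals the number of connected components. There is one zero in the spectrum, matching the 1 component. The eigenvalues sum to 12, which equals trace(L) = 2|E|.

[0, 2, 2, 3, 5]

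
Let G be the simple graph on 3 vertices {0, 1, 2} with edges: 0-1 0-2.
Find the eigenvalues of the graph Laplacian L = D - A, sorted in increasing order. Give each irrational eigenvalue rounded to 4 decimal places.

Reading degrees in the order [0, 1, 2] gives [2, 1, 1]; set D = diag(2, 1, 1) and form L = D - A. L is symmetric positive semidefinite, so every eigenvalue is real and nonnegative. The single zero eigenvalue shows the graph is connected.

[0, 1, 3]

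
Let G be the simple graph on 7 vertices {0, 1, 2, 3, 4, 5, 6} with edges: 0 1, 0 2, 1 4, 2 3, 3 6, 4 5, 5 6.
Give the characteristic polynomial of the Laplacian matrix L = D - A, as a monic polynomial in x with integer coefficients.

With the vertex order [0, 1, 2, 3, 4, 5, 6], the degrees are [2, 2, 2, 2, 2, 2, 2], giving D = diag(2, 2, 2, 2, 2, 2, 2) and L = D - A. L has integer entries, so p(x) = det(xI - L) has integer coefficients. Expanding the determinant yields x^7 - 14x^6 + 77x^5 - 210x^4 + 294x^3 - 196x^2 + 49x. Since p(0) = det(-L) = 0, x divides p(x). There is one zero in the spectrum, matching the 1 component.

x^7 - 14x^6 + 77x^5 - 210x^4 + 294x^3 - 196x^2 + 49x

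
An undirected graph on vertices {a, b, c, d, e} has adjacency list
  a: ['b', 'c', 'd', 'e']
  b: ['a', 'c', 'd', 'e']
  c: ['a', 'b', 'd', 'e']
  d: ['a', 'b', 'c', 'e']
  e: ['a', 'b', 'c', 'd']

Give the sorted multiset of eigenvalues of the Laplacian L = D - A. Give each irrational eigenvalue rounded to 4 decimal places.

[0, 5, 5, 5, 5]

Each diagonal entry of L is the vertex degree and each off-diagonal entry is -1 where an edge is present, 0 otherwise; in the order [a, b, c, d, e] the diagonal is [4, 4, 4, 4, 4]. Diagonalising L (or applying a numerical eigensolver to the 5x5 matrix) gives the spectrum above. There is one zero in the spectrum, matching the 1 component.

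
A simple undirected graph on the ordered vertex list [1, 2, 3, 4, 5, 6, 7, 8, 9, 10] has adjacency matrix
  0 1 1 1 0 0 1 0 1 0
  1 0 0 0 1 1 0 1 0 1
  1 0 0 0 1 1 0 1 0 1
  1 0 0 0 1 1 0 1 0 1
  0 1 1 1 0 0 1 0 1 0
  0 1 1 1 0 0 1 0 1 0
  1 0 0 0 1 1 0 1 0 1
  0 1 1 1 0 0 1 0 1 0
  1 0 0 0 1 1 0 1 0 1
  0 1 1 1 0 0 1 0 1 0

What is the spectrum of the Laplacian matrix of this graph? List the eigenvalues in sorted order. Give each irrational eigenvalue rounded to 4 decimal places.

With the vertex order [1, 2, 3, 4, 5, 6, 7, 8, 9, 10], the degrees are [5, 5, 5, 5, 5, 5, 5, 5, 5, 5], giving D = diag(5, 5, 5, 5, 5, 5, 5, 5, 5, 5) and L = D - A. Diagonalising L (or applying a numerical eigensolver to the 10x10 matrix) gives the spectrum above.

[0, 5, 5, 5, 5, 5, 5, 5, 5, 10]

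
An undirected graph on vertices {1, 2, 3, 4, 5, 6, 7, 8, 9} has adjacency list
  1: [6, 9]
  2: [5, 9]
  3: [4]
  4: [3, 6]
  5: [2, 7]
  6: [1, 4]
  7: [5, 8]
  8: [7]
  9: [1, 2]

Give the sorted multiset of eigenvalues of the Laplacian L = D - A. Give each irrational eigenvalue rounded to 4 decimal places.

With the vertex order [1, 2, 3, 4, 5, 6, 7, 8, 9], the degrees are [2, 2, 1, 2, 2, 2, 2, 1, 2], giving D = diag(2, 2, 1, 2, 2, 2, 2, 1, 2) and L = D - A. Diagonalising L (or applying a numerical eigensolver to the 9x9 matrix) gives the spectrum above. The eigenvalues sum to 16, which equals trace(L) = 2|E|.

[0, 0.1206, 0.4679, 1, 1.6527, 2.3473, 3, 3.5321, 3.8794]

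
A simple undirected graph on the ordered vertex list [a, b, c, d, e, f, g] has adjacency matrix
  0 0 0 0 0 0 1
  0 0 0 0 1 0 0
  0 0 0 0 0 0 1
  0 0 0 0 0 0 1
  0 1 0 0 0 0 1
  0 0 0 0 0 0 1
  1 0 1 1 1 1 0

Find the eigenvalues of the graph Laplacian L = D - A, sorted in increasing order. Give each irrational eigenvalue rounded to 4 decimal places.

[0, 0.4659, 1, 1, 1, 2.4827, 6.0514]

Each diagonal entry of L is the vertex degree and each off-diagonal entry is -1 where an edge is present, 0 otherwise; in the order [a, b, c, d, e, f, g] the diagonal is [1, 1, 1, 1, 2, 1, 5]. L is symmetric positive semidefinite, so every eigenvalue is real and nonnegative.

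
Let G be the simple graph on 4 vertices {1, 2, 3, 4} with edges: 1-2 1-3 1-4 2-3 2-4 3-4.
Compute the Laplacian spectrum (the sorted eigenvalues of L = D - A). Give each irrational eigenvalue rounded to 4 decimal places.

[0, 4, 4, 4]

Reading degrees in the order [1, 2, 3, 4] gives [3, 3, 3, 3]; set D = diag(3, 3, 3, 3) and form L = D - A. L is symmetric positive semidefinite, so every eigenvalue is real and nonnegative. The single zero eigenvalue shows the graph is connected. The eigenvalues sum to 12, which equals trace(L) = 2|E|.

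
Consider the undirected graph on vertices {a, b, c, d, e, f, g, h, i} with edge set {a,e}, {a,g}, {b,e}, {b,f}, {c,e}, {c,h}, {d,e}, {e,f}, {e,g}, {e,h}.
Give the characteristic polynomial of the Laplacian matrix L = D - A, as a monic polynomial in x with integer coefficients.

x^9 - 20x^8 + 153x^7 - 592x^6 + 1259x^5 - 1476x^4 + 891x^3 - 216x^2

With the vertex order [a, b, c, d, e, f, g, h, i], the degrees are [2, 2, 2, 1, 7, 2, 2, 2, 0], giving D = diag(2, 2, 2, 1, 7, 2, 2, 2, 0) and L = D - A. L has integer entries, so p(x) = det(xI - L) has integer coefficients. Expanding the determinant yields x^9 - 20x^8 + 153x^7 - 592x^6 + 1259x^5 - 1476x^4 + 891x^3 - 216x^2. Since p(0) = det(-L) = 0, x divides p(x). There are 2 zeros in the spectrum, matching the 2 components. The largest eigenvalue, 8, is at most the vertex count 9.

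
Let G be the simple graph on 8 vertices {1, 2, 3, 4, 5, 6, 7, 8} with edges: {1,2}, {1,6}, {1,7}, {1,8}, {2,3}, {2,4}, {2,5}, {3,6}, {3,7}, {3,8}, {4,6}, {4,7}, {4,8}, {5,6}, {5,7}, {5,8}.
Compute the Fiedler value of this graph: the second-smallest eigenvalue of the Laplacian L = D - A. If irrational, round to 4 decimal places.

4

Each diagonal entry of L is the vertex degree and each off-diagonal entry is -1 where an edge is present, 0 otherwise; in the order [1, 2, 3, 4, 5, 6, 7, 8] the diagonal is [4, 4, 4, 4, 4, 4, 4, 4]. The smallest Laplacian eigenvalue is always 0. The next one, lambda_2 = 4, measures how hard the graph is to disconnect: larger values mean better connectivity.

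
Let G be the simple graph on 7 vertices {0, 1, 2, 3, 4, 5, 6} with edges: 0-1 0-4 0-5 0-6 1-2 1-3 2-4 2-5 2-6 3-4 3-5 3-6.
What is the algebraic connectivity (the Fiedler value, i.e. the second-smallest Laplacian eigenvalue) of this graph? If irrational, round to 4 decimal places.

3

Reading degrees in the order [0, 1, 2, 3, 4, 5, 6] gives [4, 3, 4, 4, 3, 3, 3]; set D = diag(4, 3, 4, 4, 3, 3, 3) and form L = D - A. Computing the eigenvalues of L and sorting gives [0, 3, 3, 3, 4, 4, 7]. The Fiedler value lambda_2 = 3 is strictly positive, so the graph is connected.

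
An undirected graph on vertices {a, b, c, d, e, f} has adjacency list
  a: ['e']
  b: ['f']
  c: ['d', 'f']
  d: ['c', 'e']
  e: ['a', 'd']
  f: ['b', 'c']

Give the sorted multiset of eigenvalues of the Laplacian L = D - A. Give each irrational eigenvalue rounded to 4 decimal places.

[0, 0.2679, 1, 2, 3, 3.7321]

Reading degrees in the order [a, b, c, d, e, f] gives [1, 1, 2, 2, 2, 2]; set D = diag(1, 1, 2, 2, 2, 2) and form L = D - A. The multiplicity of 0 as a Laplacian eigenvalue equals the number of connected components. The single zero eigenvalue shows the graph is connected.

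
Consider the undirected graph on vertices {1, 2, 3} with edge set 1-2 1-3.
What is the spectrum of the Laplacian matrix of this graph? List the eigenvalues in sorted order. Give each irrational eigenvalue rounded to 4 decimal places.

[0, 1, 3]

Each diagonal entry of L is the vertex degree and each off-diagonal entry is -1 where an edge is present, 0 otherwise; in the order [1, 2, 3] the diagonal is [2, 1, 1]. L is symmetric positive semidefinite, so every eigenvalue is real and nonnegative. The single zero eigenvalue shows the graph is connected. The largest eigenvalue, 3, is at most the vertex count 3. By the matrix-tree theorem the graph has (1/3) * product of the nonzero eigenvalues = 1 spanning tree.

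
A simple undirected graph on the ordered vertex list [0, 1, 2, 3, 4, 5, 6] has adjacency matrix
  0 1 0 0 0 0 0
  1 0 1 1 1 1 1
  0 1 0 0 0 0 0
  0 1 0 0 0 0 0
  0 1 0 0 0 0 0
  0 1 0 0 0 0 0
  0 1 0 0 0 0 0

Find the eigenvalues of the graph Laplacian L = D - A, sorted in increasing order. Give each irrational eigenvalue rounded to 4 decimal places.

With the vertex order [0, 1, 2, 3, 4, 5, 6], the degrees are [1, 6, 1, 1, 1, 1, 1], giving D = diag(1, 6, 1, 1, 1, 1, 1) and L = D - A. Diagonalising L (or applying a numerical eigensolver to the 7x7 matrix) gives the spectrum above. The single zero eigenvalue shows the graph is connected. The eigenvalues sum to 12, which equals trace(L) = 2|E|.

[0, 1, 1, 1, 1, 1, 7]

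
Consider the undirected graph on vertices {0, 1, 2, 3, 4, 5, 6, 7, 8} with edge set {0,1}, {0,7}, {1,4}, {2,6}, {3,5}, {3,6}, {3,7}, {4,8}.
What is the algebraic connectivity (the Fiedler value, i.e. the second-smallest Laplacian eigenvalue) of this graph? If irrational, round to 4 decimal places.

0.1404

Each diagonal entry of L is the vertex degree and each off-diagonal entry is -1 where an edge is present, 0 otherwise; in the order [0, 1, 2, 3, 4, 5, 6, 7, 8] the diagonal is [2, 2, 1, 3, 2, 1, 2, 2, 1]. The smallest Laplacian eigenvalue is always 0. The next one, lambda_2 = 0.1404, measures how hard the graph is to disconnect: larger values mean better connectivity.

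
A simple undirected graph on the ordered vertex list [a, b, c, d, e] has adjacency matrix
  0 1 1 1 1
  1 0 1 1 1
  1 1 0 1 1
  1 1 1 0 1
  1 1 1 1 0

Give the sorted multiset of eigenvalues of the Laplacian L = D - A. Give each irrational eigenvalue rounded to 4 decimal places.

With the vertex order [a, b, c, d, e], the degrees are [4, 4, 4, 4, 4], giving D = diag(4, 4, 4, 4, 4) and L = D - A. L is symmetric positive semidefinite, so every eigenvalue is real and nonnegative. The single zero eigenvalue shows the graph is connected. There is one zero in the spectrum, matching the 1 component.

[0, 5, 5, 5, 5]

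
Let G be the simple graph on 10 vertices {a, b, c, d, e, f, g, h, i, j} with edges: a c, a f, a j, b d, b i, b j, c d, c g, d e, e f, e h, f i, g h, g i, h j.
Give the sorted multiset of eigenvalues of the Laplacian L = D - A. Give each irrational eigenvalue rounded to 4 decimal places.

Reading degrees in the order [a, b, c, d, e, f, g, h, i, j] gives [3, 3, 3, 3, 3, 3, 3, 3, 3, 3]; set D = diag(3, 3, 3, 3, 3, 3, 3, 3, 3, 3) and form L = D - A. Diagonalising L (or applying a numerical eigensolver to the 10x10 matrix) gives the spectrum above. By the matrix-tree theorem the graph has (1/10) * product of the nonzero eigenvalues = 2000 spanning trees.

[0, 2, 2, 2, 2, 2, 5, 5, 5, 5]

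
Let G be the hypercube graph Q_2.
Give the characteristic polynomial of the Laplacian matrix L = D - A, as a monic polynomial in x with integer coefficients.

x^4 - 8x^3 + 20x^2 - 16x

The graph has 4 vertices and degree multiset [2, 2, 2, 2]; D is the diagonal matrix of degrees and L = D - A. L has integer entries, so p(x) = det(xI - L) has integer coefficients. Expanding the determinant yields x^4 - 8x^3 + 20x^2 - 16x. The constant term is 0 because L is singular (the all-ones vector lies in its kernel). The largest eigenvalue, 4, is at most the vertex count 4. There is one zero in the spectrum, matching the 1 component.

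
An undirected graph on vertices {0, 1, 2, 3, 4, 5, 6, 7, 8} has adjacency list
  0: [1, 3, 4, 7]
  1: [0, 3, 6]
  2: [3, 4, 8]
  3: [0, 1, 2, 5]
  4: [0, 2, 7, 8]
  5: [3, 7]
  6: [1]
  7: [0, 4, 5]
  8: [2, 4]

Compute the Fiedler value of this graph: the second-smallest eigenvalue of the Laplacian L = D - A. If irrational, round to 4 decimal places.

0.6063

With the vertex order [0, 1, 2, 3, 4, 5, 6, 7, 8], the degrees are [4, 3, 3, 4, 4, 2, 1, 3, 2], giving D = diag(4, 3, 3, 4, 4, 2, 1, 3, 2) and L = D - A. The sorted Laplacian eigenvalues are [0, 0.6063, 1.1907, 2.3337, 2.5884, 3.4551, 4.8320, 5.0782, 5.9156]; the algebraic connectivity is the second entry, 0.6063.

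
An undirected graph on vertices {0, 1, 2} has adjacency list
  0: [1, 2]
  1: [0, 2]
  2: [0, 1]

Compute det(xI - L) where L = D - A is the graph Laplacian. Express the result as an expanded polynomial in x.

x^3 - 6x^2 + 9x

Reading degrees in the order [0, 1, 2] gives [2, 2, 2]; set D = diag(2, 2, 2) and form L = D - A. The eigenvalues of L are [0, 3, 3]; the characteristic polynomial is the product of (x - lambda_i), which multiplies out to x^3 - 6x^2 + 9x. The constant term is 0 because L is singular (the all-ones vector lies in its kernel). By the matrix-tree theorem the graph has (1/3) * product of the nonzero eigenvalues = 3 spanning trees.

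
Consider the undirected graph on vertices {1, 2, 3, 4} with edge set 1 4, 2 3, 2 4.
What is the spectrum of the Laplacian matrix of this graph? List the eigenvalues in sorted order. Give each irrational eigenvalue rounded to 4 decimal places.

[0, 0.5858, 2, 3.4142]

With the vertex order [1, 2, 3, 4], the degrees are [1, 2, 1, 2], giving D = diag(1, 2, 1, 2) and L = D - A. The multiplicity of 0 as a Laplacian eigenvalue equals the number of connected components.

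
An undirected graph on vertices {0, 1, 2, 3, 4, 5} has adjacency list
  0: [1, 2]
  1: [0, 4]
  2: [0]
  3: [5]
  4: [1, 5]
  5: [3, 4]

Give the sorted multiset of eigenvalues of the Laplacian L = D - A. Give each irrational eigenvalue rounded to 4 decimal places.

Reading degrees in the order [0, 1, 2, 3, 4, 5] gives [2, 2, 1, 1, 2, 2]; set D = diag(2, 2, 1, 1, 2, 2) and form L = D - A. L is symmetric positive semidefinite, so every eigenvalue is real and nonnegative. The single zero eigenvalue shows the graph is connected. The eigenvalues sum to 10, which equals trace(L) = 2|E|. By the matrix-tree theorem the graph has (1/6) * product of the nonzero eigenvalues = 1 spanning tree.

[0, 0.2679, 1, 2, 3, 3.7321]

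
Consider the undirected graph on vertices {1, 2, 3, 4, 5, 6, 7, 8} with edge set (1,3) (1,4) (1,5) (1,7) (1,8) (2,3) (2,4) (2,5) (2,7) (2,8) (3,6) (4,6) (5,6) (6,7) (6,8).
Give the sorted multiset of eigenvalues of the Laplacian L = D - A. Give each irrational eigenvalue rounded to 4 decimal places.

Reading degrees in the order [1, 2, 3, 4, 5, 6, 7, 8] gives [5, 5, 3, 3, 3, 5, 3, 3]; set D = diag(5, 5, 3, 3, 3, 5, 3, 3) and form L = D - A. The multiplicity of 0 as a Laplacian eigenvalue equals the number of connected components. There is one zero in the spectrum, matching the 1 component.

[0, 3, 3, 3, 3, 5, 5, 8]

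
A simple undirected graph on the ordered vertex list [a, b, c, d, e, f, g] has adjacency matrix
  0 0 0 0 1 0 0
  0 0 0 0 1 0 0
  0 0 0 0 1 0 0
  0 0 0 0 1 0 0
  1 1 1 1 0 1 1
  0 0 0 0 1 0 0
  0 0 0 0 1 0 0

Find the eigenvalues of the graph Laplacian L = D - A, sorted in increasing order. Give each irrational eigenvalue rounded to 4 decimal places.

[0, 1, 1, 1, 1, 1, 7]

Reading degrees in the order [a, b, c, d, e, f, g] gives [1, 1, 1, 1, 6, 1, 1]; set D = diag(1, 1, 1, 1, 6, 1, 1) and form L = D - A. L is symmetric positive semidefinite, so every eigenvalue is real and nonnegative. The single zero eigenvalue shows the graph is connected. There is one zero in the spectrum, matching the 1 component.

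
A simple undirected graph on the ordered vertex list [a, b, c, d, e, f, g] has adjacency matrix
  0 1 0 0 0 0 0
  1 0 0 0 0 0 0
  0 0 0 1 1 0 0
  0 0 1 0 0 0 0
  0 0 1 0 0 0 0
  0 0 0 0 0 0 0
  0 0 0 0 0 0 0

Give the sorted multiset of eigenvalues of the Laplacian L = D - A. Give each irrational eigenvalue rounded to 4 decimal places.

[0, 0, 0, 0, 1, 2, 3]

Reading degrees in the order [a, b, c, d, e, f, g] gives [1, 1, 2, 1, 1, 0, 0]; set D = diag(1, 1, 2, 1, 1, 0, 0) and form L = D - A. The multiplicity of 0 as a Laplacian eigenvalue equals the number of connected components. The 4 zero eigenvalues correspond to the 4 connected components. There are 4 zeros in the spectrum, matching the 4 components.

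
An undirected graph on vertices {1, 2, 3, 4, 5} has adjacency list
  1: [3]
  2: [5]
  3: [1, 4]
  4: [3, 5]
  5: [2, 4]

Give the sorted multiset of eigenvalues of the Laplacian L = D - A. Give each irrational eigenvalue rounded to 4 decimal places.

Each diagonal entry of L is the vertex degree and each off-diagonal entry is -1 where an edge is present, 0 otherwise; in the order [1, 2, 3, 4, 5] the diagonal is [1, 1, 2, 2, 2]. L is symmetric positive semidefinite, so every eigenvalue is real and nonnegative. There is one zero in the spectrum, matching the 1 component. The eigenvalues sum to 8, which equals trace(L) = 2|E|.

[0, 0.3820, 1.3820, 2.6180, 3.6180]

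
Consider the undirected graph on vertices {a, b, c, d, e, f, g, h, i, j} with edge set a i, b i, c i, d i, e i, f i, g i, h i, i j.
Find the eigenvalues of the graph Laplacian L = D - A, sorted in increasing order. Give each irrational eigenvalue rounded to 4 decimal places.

Each diagonal entry of L is the vertex degree and each off-diagonal entry is -1 where an edge is present, 0 otherwise; in the order [a, b, c, d, e, f, g, h, i, j] the diagonal is [1, 1, 1, 1, 1, 1, 1, 1, 9, 1]. Diagonalising L (or applying a numerical eigensolver to the 10x10 matrix) gives the spectrum above. The single zero eigenvalue shows the graph is connected. The largest eigenvalue, 10, is at most the vertex count 10. There is one zero in the spectrum, matching the 1 component.

[0, 1, 1, 1, 1, 1, 1, 1, 1, 10]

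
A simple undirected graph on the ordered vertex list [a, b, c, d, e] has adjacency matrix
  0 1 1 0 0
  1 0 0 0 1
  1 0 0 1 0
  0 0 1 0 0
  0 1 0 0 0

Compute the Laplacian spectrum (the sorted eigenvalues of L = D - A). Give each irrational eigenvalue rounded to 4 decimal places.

[0, 0.3820, 1.3820, 2.6180, 3.6180]

With the vertex order [a, b, c, d, e], the degrees are [2, 2, 2, 1, 1], giving D = diag(2, 2, 2, 1, 1) and L = D - A. Diagonalising L (or applying a numerical eigensolver to the 5x5 matrix) gives the spectrum above. The single zero eigenvalue shows the graph is connected. By the matrix-tree theorem the graph has (1/5) * product of the nonzero eigenvalues = 1 spanning tree.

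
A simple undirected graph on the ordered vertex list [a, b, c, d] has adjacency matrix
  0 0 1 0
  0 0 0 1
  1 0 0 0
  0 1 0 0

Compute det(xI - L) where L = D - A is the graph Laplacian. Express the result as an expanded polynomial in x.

x^4 - 4x^3 + 4x^2

Each diagonal entry of L is the vertex degree and each off-diagonal entry is -1 where an edge is present, 0 otherwise; in the order [a, b, c, d] the diagonal is [1, 1, 1, 1]. Computing det(xI - L) by cofactor expansion (or equivalently via sum-over-permutations) gives x^4 - 4x^3 + 4x^2. Since p(0) = det(-L) = 0, x divides p(x). The largest eigenvalue, 2, is at most the vertex count 4. There are 2 zeros in the spectrum, matching the 2 components.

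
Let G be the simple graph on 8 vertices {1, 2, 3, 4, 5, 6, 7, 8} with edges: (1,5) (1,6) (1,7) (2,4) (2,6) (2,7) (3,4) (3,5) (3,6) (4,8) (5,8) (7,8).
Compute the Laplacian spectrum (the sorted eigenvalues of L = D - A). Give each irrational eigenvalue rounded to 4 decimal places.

[0, 2, 2, 2, 4, 4, 4, 6]

With the vertex order [1, 2, 3, 4, 5, 6, 7, 8], the degrees are [3, 3, 3, 3, 3, 3, 3, 3], giving D = diag(3, 3, 3, 3, 3, 3, 3, 3) and L = D - A. L is symmetric positive semidefinite, so every eigenvalue is real and nonnegative. The largest eigenvalue, 6, is at most the vertex count 8.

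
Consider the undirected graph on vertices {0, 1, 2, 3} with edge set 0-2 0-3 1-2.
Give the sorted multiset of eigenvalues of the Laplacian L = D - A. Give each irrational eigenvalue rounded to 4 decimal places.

[0, 0.5858, 2, 3.4142]

Reading degrees in the order [0, 1, 2, 3] gives [2, 1, 2, 1]; set D = diag(2, 1, 2, 1) and form L = D - A. The multiplicity of 0 as a Laplacian eigenvalue equals the number of connected components. The single zero eigenvalue shows the graph is connected. By the matrix-tree theorem the graph has (1/4) * product of the nonzero eigenvalues = 1 spanning tree.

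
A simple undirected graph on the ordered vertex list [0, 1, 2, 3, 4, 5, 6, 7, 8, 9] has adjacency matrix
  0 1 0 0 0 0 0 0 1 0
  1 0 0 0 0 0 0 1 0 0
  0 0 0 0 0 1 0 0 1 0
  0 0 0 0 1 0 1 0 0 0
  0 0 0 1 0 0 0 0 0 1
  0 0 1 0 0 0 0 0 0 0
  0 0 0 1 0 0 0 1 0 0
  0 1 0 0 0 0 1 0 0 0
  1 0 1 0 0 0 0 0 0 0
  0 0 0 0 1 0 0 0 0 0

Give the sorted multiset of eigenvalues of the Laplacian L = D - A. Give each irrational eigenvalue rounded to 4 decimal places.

Each diagonal entry of L is the vertex degree and each off-diagonal entry is -1 where an edge is present, 0 otherwise; in the order [0, 1, 2, 3, 4, 5, 6, 7, 8, 9] the diagonal is [2, 2, 2, 2, 2, 1, 2, 2, 2, 1]. The multiplicity of 0 as a Laplacian eigenvalue equals the number of connected components. The single zero eigenvalue shows the graph is connected.

[0, 0.0979, 0.3820, 0.8244, 1.3820, 2, 2.6180, 3.1756, 3.6180, 3.9021]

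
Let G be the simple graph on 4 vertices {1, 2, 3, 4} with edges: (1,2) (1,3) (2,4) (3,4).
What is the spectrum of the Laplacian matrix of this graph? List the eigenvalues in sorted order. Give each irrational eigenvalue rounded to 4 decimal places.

Each diagonal entry of L is the vertex degree and each off-diagonal entry is -1 where an edge is present, 0 otherwise; in the order [1, 2, 3, 4] the diagonal is [2, 2, 2, 2]. Since every row of L sums to 0, the all-ones vector is in the kernel and 0 is an eigenvalue. The largest eigenvalue, 4, is at most the vertex count 4.

[0, 2, 2, 4]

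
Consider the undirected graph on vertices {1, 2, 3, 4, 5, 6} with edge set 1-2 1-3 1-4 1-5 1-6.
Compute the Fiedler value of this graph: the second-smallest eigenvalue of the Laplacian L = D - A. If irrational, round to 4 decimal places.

1

With the vertex order [1, 2, 3, 4, 5, 6], the degrees are [5, 1, 1, 1, 1, 1], giving D = diag(5, 1, 1, 1, 1, 1) and L = D - A. Computing the eigenvalues of L and sorting gives [0, 1, 1, 1, 1, 6]. The Fiedler value lambda_2 = 1 is strictly positive, so the graph is connected. The largest eigenvalue, 6, is at most the vertex count 6.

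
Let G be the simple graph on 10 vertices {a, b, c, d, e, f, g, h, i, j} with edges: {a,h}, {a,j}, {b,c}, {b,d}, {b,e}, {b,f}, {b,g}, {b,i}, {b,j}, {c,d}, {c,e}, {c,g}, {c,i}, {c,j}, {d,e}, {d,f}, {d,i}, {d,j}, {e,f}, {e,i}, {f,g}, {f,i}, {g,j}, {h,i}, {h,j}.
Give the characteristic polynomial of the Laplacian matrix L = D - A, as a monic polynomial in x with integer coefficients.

With the vertex order [a, b, c, d, e, f, g, h, i, j], the degrees are [2, 7, 6, 6, 5, 5, 4, 3, 6, 6], giving D = diag(2, 7, 6, 6, 5, 5, 4, 3, 6, 6) and L = D - A. L has integer entries, so p(x) = det(xI - L) has integer coefficients. Expanding the determinant yields x^10 - 50x^9 + 1089x^8 - 13526x^7 + 105245x^6 - 529790x^5 + 1715517x^4 - 3417148x^3 + 3749245x^2 - 1685250x. The constant term is 0 because L is singular (the all-ones vector lies in its kernel). By the matrix-tree theorem the graph has (1/10) * product of the nonzero eigenvalues = 168525 spanning trees.

x^10 - 50x^9 + 1089x^8 - 13526x^7 + 105245x^6 - 529790x^5 + 1715517x^4 - 3417148x^3 + 3749245x^2 - 1685250x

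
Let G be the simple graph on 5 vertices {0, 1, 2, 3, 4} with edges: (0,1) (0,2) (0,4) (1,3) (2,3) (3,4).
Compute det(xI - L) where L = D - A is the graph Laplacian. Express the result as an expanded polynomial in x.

Each diagonal entry of L is the vertex degree and each off-diagonal entry is -1 where an edge is present, 0 otherwise; in the order [0, 1, 2, 3, 4] the diagonal is [3, 2, 2, 3, 2]. L has integer entries, so p(x) = det(xI - L) has integer coefficients. Expanding the determinant yields x^5 - 12x^4 + 51x^3 - 92x^2 + 60x. Since p(0) = det(-L) = 0, x divides p(x). The eigenvalues sum to 12, which equals trace(L) = 2|E|.

x^5 - 12x^4 + 51x^3 - 92x^2 + 60x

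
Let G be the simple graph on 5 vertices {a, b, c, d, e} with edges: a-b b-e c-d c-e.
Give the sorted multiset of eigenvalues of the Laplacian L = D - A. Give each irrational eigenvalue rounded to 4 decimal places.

Reading degrees in the order [a, b, c, d, e] gives [1, 2, 2, 1, 2]; set D = diag(1, 2, 2, 1, 2) and form L = D - A. The multiplicity of 0 as a Laplacian eigenvalue equals the number of connected components. The single zero eigenvalue shows the graph is connected. There is one zero in the spectrum, matching the 1 component.

[0, 0.3820, 1.3820, 2.6180, 3.6180]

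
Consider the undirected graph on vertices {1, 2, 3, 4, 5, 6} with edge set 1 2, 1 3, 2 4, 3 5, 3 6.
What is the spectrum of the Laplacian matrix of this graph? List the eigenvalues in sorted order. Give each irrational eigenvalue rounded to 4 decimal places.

Each diagonal entry of L is the vertex degree and each off-diagonal entry is -1 where an edge is present, 0 otherwise; in the order [1, 2, 3, 4, 5, 6] the diagonal is [2, 2, 3, 1, 1, 1]. Diagonalising L (or applying a numerical eigensolver to the 6x6 matrix) gives the spectrum above. The largest eigenvalue, 4.2143, is at most the vertex count 6. The eigenvalues sum to 10, which equals trace(L) = 2|E|.

[0, 0.3249, 1, 1.4608, 3, 4.2143]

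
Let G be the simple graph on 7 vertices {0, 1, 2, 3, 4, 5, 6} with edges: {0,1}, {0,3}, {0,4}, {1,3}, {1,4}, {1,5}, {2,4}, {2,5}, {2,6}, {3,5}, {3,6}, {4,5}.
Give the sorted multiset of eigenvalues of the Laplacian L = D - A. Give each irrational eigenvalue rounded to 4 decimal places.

Reading degrees in the order [0, 1, 2, 3, 4, 5, 6] gives [3, 4, 3, 4, 4, 4, 2]; set D = diag(3, 4, 3, 4, 4, 4, 2) and form L = D - A. Since every row of L sums to 0, the all-ones vector is in the kernel and 0 is an eigenvalue. The single zero eigenvalue shows the graph is connected. The eigenvalues sum to 24, which equals trace(L) = 2|E|.

[0, 1.6201, 2.5858, 3.7086, 4.7510, 5.4142, 5.9202]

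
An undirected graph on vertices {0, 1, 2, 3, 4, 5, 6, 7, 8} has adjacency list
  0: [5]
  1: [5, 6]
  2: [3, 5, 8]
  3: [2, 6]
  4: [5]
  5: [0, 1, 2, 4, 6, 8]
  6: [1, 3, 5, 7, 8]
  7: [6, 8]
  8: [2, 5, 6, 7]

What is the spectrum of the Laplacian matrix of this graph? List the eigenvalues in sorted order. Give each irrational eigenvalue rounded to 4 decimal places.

With the vertex order [0, 1, 2, 3, 4, 5, 6, 7, 8], the degrees are [1, 2, 3, 2, 1, 6, 5, 2, 4], giving D = diag(1, 2, 3, 2, 1, 6, 5, 2, 4) and L = D - A. The multiplicity of 0 as a Laplacian eigenvalue equals the number of connected components. The single zero eigenvalue shows the graph is connected. The largest eigenvalue, 7.2410, is at most the vertex count 9.

[0, 0.8233, 1, 1.5948, 1.7915, 2.9202, 4.5664, 6.0628, 7.2410]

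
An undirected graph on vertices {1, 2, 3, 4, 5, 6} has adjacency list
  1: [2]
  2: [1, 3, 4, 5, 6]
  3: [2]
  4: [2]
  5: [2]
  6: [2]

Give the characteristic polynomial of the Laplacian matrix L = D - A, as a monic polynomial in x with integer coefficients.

x^6 - 10x^5 + 30x^4 - 40x^3 + 25x^2 - 6x

With the vertex order [1, 2, 3, 4, 5, 6], the degrees are [1, 5, 1, 1, 1, 1], giving D = diag(1, 5, 1, 1, 1, 1) and L = D - A. The eigenvalues of L are [0, 1, 1, 1, 1, 6]; the characteristic polynomial is the product of (x - lambda_i), which multiplies out to x^6 - 10x^5 + 30x^4 - 40x^3 + 25x^2 - 6x. The coefficient of x^5 equals -trace(L) = -10, matching the sum of degrees. The eigenvalues sum to 10, which equals trace(L) = 2|E|.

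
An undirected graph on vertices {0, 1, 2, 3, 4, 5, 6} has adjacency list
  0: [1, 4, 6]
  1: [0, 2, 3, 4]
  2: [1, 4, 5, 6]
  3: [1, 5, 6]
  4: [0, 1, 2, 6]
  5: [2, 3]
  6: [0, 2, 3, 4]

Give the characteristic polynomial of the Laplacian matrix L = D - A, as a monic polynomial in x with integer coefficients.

x^7 - 24x^6 + 233x^5 - 1168x^4 + 3175x^3 - 4406x^2 + 2408x

Each diagonal entry of L is the vertex degree and each off-diagonal entry is -1 where an edge is present, 0 otherwise; in the order [0, 1, 2, 3, 4, 5, 6] the diagonal is [3, 4, 4, 3, 4, 2, 4]. Computing det(xI - L) by cofactor expansion (or equivalently via sum-over-permutations) gives x^7 - 24x^6 + 233x^5 - 1168x^4 + 3175x^3 - 4406x^2 + 2408x. The coefficient of x^6 equals -trace(L) = -24, matching the sum of degrees. The eigenvalues sum to 24, which equals trace(L) = 2|E|.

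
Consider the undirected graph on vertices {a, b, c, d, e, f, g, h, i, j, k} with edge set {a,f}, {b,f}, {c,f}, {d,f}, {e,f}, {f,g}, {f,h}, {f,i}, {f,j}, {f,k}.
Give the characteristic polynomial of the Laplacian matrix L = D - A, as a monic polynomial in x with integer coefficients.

With the vertex order [a, b, c, d, e, f, g, h, i, j, k], the degrees are [1, 1, 1, 1, 1, 10, 1, 1, 1, 1, 1], giving D = diag(1, 1, 1, 1, 1, 10, 1, 1, 1, 1, 1) and L = D - A. L has integer entries, so p(x) = det(xI - L) has integer coefficients. Expanding the determinant yields x^11 - 20x^10 + 135x^9 - 480x^8 + 1050x^7 - 1512x^6 + 1470x^5 - 960x^4 + 405x^3 - 100x^2 + 11x. The coefficient of x^10 equals -trace(L) = -20, matching the sum of degrees. There is one zero in the spectrum, matching the 1 component.

x^11 - 20x^10 + 135x^9 - 480x^8 + 1050x^7 - 1512x^6 + 1470x^5 - 960x^4 + 405x^3 - 100x^2 + 11x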